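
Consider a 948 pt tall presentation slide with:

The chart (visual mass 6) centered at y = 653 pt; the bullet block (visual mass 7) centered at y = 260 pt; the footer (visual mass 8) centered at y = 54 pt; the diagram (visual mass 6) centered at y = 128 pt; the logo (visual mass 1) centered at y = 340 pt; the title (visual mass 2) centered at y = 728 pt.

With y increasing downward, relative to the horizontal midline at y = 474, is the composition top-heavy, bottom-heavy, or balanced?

top-heavy

Σw = 6 + 7 + 8 + 6 + 1 + 2 = 30.
Σw·y = 6·653 + 7·260 + 8·54 + 6·128 + 1·340 + 2·728 = 8734, so ȳ = 8734/30 ≈ 291.13.
291.1 vs midline 474 → top-heavy.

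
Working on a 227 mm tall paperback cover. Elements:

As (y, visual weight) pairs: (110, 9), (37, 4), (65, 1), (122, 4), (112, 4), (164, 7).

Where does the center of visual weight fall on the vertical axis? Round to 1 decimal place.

y ≈ 113.3

Weights sum to 9 + 4 + 1 + 4 + 4 + 7 = 29.
Σw·y = 9·110 + 4·37 + 1·65 + 4·122 + 4·112 + 7·164 = 3287, so ȳ = 3287/29 ≈ 113.34.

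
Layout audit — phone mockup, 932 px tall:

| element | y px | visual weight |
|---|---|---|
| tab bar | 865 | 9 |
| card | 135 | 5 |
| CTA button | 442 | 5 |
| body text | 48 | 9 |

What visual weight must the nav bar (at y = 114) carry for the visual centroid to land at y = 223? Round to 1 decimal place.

w ≈ 44.6

Fixed elements: Σw = 9 + 5 + 5 + 9 = 28, Σw·y = 9·865 + 5·135 + 5·442 + 9·48 = 11102.
Balance at y = 223 requires (11102 + w·114) / (28 + w) = 223.
Rearranging, w·(114 − 223) = 223·28 − 11102 = -4858, so w ≈ -4858/-109 = 44.57.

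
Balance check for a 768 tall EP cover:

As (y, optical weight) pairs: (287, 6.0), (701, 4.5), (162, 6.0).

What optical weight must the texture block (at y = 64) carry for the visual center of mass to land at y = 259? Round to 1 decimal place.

Existing Σw = 16.5 (6.0 + 4.5 + 6.0); existing moment 6.0·287 + 4.5·701 + 6.0·162 = 5848.5.
Set Σw·y/Σw = 259: (5848.5 + 64w) = 259·(16.5 + w).
Solving: w = (259·16.5 − 5848.5) / (64 − 259) = -1575.0 / -195 ≈ 8.08.

w ≈ 8.1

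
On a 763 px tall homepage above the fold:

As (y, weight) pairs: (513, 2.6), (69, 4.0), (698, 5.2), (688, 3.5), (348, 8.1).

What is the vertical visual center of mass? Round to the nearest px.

y ≈ 447

Weights sum to 2.6 + 4.0 + 5.2 + 3.5 + 8.1 = 23.4.
y: (2.6·513 + 4.0·69 + 5.2·698 + 3.5·688 + 8.1·348) / 23.4 = 10466.2 / 23.4 ≈ 447.27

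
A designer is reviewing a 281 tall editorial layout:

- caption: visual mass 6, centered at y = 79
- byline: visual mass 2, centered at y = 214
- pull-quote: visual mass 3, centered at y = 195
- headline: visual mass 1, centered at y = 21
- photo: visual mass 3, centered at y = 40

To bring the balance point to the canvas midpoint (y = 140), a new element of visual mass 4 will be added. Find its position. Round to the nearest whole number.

With the new element, Σw becomes 6 + 2 + 3 + 1 + 3 + 4 = 19.
Along y: (1628 + 4·y) / 19 = 140 (existing moment 6·79 + 2·214 + 3·195 + 1·21 + 3·40 = 1628) ⇒ y = (2660 − 1628) / 4 ≈ 258.00.

y ≈ 258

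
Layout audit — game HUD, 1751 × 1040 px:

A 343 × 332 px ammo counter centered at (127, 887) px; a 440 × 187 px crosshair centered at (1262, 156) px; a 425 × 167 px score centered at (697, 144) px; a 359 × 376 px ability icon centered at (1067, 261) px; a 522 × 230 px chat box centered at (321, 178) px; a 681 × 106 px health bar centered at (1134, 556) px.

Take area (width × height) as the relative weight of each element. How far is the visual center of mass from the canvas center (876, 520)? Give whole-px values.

Areas → weights: ammo counter 343·332 = 113876, crosshair 440·187 = 82280, score 425·167 = 70975, ability icon 359·376 = 134984, chat box 522·230 = 120060, health bar 681·106 = 72186; Σw = 594361.
x: (113876·127 + 82280·1262 + 70975·697 + 134984·1067 + 120060·321 + 72186·1134) / 594361 = 432195299 / 594361 ≈ 727.16
y: (113876·887 + 82280·156 + 70975·144 + 134984·261 + 120060·178 + 72186·556) / 594361 = 220801012 / 594361 ≈ 371.49
Relative to (876, 520): Δ = (-148.84, -148.51); |Δ| = √(-148.84² + -148.51²) ≈ 210.26.

≈ 210 px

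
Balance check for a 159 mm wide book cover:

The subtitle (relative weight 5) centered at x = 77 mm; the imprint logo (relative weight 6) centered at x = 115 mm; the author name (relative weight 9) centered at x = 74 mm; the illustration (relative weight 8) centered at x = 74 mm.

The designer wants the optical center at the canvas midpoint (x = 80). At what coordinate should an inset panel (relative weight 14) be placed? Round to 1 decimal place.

x ≈ 73.4

New total weight: (5 + 6 + 9 + 8) + 14 = 42.
Along x: (2333 + 14·x) / 42 = 80 (existing moment 5·77 + 6·115 + 9·74 + 8·74 = 2333) ⇒ x = (3360 − 2333) / 14 ≈ 73.36.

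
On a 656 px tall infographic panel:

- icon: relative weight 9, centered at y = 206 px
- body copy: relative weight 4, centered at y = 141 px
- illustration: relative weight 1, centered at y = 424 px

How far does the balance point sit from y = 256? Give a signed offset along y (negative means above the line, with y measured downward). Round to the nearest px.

≈ -53 px

Weights sum to 9 + 4 + 1 = 14.
y: (9·206 + 4·141 + 1·424) / 14 = 2842 / 14 ≈ 203.00
Offset from y = 256: 203.00 − 256 ≈ -53.00.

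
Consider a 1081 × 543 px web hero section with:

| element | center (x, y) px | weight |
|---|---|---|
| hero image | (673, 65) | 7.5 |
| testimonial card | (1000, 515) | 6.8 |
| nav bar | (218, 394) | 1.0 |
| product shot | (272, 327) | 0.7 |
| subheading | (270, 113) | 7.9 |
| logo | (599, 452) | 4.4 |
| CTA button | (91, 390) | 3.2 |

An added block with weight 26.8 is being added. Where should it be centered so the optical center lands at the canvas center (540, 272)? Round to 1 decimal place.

(528.6, 265.5)

After adding the added block, total weight = 7.5 + 6.8 + 1.0 + 0.7 + 7.9 + 4.4 + 3.2 + 26.8 = 58.3.
x: need Σw·x = 58.3·540 = 31482.0. Existing = 7.5·673 + 6.8·1000 + 1.0·218 + 0.7·272 + 7.9·270 + 4.4·599 + 3.2·91 = 17315.7. Remainder 14166.3 / 26.8 ≈ 528.59.
y: need Σw·y = 58.3·272 = 15857.6. Existing = 7.5·65 + 6.8·515 + 1.0·394 + 0.7·327 + 7.9·113 + 4.4·452 + 3.2·390 = 8741.9. Remainder 7115.7 / 26.8 ≈ 265.51.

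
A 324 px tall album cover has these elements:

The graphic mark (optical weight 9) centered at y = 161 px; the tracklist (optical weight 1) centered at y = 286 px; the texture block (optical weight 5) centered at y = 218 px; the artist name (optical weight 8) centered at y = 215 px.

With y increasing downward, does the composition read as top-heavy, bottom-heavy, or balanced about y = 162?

bottom-heavy

Σw = 9 + 1 + 5 + 8 = 23.
Σw·y = 9·161 + 1·286 + 5·218 + 8·215 = 4545, so ȳ = 4545/23 ≈ 197.61.
197.6 lies below (larger y than) the midline 162, so the layout is bottom-heavy.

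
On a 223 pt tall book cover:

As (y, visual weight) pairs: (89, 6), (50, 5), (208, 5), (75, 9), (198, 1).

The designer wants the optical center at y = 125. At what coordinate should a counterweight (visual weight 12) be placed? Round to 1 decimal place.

After adding the counterweight, total weight = 6 + 5 + 5 + 9 + 1 + 12 = 38.
Along y: (2697 + 12·y) / 38 = 125 (existing moment 6·89 + 5·50 + 5·208 + 9·75 + 1·198 = 2697) ⇒ y = (4750 − 2697) / 12 ≈ 171.08.

y ≈ 171.1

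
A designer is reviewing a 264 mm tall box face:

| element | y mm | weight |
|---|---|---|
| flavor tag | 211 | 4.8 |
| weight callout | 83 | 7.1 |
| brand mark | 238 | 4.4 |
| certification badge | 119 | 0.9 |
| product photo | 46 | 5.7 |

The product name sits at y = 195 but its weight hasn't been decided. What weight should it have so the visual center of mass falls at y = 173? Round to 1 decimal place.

Existing Σw = 22.9 (4.8 + 7.1 + 4.4 + 0.9 + 5.7); existing moment 4.8·211 + 7.1·83 + 4.4·238 + 0.9·119 + 5.7·46 = 3018.6.
Balance at y = 173 requires (3018.6 + w·195) / (22.9 + w) = 173.
So w = (173·22.9 − 3018.6)/(195 − 173) = 943.1/22 ≈ 42.87.

w ≈ 42.9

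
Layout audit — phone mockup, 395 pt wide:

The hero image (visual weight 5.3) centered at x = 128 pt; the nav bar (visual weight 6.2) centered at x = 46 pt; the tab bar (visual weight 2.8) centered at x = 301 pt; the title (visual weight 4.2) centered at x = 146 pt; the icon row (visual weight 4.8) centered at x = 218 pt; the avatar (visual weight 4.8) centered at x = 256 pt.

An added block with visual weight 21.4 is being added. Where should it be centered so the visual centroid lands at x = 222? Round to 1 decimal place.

x ≈ 294.1

New total weight: (5.3 + 6.2 + 2.8 + 4.2 + 4.8 + 4.8) + 21.4 = 49.5.
x: need Σw·x = 49.5·222 = 10989.0. Existing = 5.3·128 + 6.2·46 + 2.8·301 + 4.2·146 + 4.8·218 + 4.8·256 = 4694.8. Remainder 6294.2 / 21.4 ≈ 294.12.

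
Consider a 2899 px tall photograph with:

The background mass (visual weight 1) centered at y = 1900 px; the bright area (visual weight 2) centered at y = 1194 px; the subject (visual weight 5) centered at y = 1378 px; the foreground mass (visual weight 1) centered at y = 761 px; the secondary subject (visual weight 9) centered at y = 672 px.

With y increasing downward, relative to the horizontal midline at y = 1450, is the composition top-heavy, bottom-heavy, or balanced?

Total weight = 1 + 2 + 5 + 1 + 9 = 18.
y-moment: 1·1900 + 2·1194 + 5·1378 + 1·761 + 9·672 = 17987; centroid 17987/18 ≈ 999.28.
Since 999.3 is above (smaller y than) 1450, the composition reads top-heavy.

top-heavy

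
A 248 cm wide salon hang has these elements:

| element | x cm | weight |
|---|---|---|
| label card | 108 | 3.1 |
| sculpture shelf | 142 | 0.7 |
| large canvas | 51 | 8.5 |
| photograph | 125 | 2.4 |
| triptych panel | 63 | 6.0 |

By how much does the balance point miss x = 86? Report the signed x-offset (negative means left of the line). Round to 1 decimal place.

≈ -11.3 cm

Σw = 3.1 + 0.7 + 8.5 + 2.4 + 6.0 = 20.7.
x: (3.1·108 + 0.7·142 + 8.5·51 + 2.4·125 + 6.0·63) / 20.7 = 1545.7 / 20.7 ≈ 74.67
Against x = 86, that's 74.67 − 86 = -11.33.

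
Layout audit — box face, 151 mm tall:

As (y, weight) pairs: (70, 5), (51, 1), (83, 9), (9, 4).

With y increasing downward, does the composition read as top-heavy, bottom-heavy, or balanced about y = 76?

top-heavy

Weights sum to 5 + 1 + 9 + 4 = 19.
y: (5·70 + 1·51 + 9·83 + 4·9) / 19 = 1184 / 19 ≈ 62.32
62.3 vs midline 76 → top-heavy.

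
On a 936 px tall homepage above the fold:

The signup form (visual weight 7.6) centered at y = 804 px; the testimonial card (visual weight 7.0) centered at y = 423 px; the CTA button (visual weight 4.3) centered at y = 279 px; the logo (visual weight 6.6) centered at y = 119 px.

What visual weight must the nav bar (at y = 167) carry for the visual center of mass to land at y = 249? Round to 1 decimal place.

Known weights sum to 7.6 + 7.0 + 4.3 + 6.6 = 25.5; their moment is 7.6·804 + 7.0·423 + 4.3·279 + 6.6·119 = 11056.5.
Set Σw·y/Σw = 249: (11056.5 + 167w) = 249·(25.5 + w).
So w = (249·25.5 − 11056.5)/(167 − 249) = -4707.0/-82 ≈ 57.40.

w ≈ 57.4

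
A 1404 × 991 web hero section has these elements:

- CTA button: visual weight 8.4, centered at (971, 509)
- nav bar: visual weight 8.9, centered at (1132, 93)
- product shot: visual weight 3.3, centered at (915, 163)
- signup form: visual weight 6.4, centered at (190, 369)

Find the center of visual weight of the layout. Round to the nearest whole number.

(832, 296)

Weights sum to 8.4 + 8.9 + 3.3 + 6.4 = 27.0.
Σw·x = 8.4·971 + 8.9·1132 + 3.3·915 + 6.4·190 = 22466.7, so x̄ = 22466.7/27.0 ≈ 832.10.
Σw·y = 8.4·509 + 8.9·93 + 3.3·163 + 6.4·369 = 8002.8, so ȳ = 8002.8/27.0 ≈ 296.40.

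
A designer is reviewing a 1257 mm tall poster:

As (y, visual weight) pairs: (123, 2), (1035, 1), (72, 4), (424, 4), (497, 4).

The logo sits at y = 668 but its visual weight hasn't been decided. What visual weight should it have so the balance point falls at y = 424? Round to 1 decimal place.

w ≈ 4.5

Existing Σw = 15 (2 + 1 + 4 + 4 + 4); existing moment 2·123 + 1·1035 + 4·72 + 4·424 + 4·497 = 5253.
Set Σw·y/Σw = 424: (5253 + 668w) = 424·(15 + w).
Solving: w = (424·15 − 5253) / (668 − 424) = 1107 / 244 ≈ 4.54.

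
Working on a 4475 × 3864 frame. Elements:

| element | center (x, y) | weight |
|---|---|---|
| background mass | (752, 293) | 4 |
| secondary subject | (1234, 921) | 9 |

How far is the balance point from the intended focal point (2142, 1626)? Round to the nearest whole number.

≈ 1387

Σw = 4 + 9 = 13.
Σw·x = 4·752 + 9·1234 = 14114, so x̄ = 14114/13 ≈ 1085.69.
Σw·y = 4·293 + 9·921 = 9461, so ȳ = 9461/13 ≈ 727.77.
From (2142, 1626): dx = -1056.31, dy = -898.23, so the distance is √(dx²+dy²) ≈ 1386.58.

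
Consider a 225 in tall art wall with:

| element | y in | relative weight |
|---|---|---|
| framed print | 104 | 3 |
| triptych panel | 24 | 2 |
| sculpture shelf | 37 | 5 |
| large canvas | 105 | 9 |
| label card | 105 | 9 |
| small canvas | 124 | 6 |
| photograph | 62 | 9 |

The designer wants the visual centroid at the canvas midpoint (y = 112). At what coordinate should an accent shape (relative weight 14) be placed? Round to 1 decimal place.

After adding the accent shape, total weight = 3 + 2 + 5 + 9 + 9 + 6 + 9 + 14 = 57.
Along y: (3737 + 14·y) / 57 = 112 (existing moment 3·104 + 2·24 + 5·37 + 9·105 + 9·105 + 6·124 + 9·62 = 3737) ⇒ y = (6384 − 3737) / 14 ≈ 189.07.

y ≈ 189.1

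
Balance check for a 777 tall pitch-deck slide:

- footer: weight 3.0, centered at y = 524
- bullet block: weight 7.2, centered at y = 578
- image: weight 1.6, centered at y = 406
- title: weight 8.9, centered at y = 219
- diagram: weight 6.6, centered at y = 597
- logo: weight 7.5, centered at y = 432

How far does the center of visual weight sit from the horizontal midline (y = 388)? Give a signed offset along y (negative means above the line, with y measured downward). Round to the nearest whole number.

Σw = 3.0 + 7.2 + 1.6 + 8.9 + 6.6 + 7.5 = 34.8.
Σw·y = 15512.5; ȳ = 15512.5/34.8 ≈ 445.76.
Difference: 445.76 − 388 ≈ 57.76.

≈ 58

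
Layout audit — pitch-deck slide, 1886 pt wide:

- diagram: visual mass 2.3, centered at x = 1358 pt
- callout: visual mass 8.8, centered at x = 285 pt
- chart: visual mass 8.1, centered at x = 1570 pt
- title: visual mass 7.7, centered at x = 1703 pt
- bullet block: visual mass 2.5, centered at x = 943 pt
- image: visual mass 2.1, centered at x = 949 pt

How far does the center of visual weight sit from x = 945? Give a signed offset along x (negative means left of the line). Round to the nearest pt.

Weights sum to 2.3 + 8.8 + 8.1 + 7.7 + 2.5 + 2.1 = 31.5.
x: moment 35811.9 / weight 31.5 ≈ 1136.89
Difference: 1136.89 − 945 ≈ 191.89.

≈ 192 pt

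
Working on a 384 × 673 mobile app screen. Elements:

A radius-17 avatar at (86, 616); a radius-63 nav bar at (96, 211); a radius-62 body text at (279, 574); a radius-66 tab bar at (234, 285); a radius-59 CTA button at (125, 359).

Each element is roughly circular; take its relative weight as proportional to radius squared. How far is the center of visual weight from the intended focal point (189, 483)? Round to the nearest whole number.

≈ 125

Weights ∝ r²: avatar 17² = 289, nav bar 63² = 3969, body text 62² = 3844, tab bar 66² = 4356, CTA button 59² = 3481; Σw = 15939.
x: (289·86 + 3969·96 + 3844·279 + 4356·234 + 3481·125) / 15939 = 2932783 / 15939 ≈ 184.00
y: (289·616 + 3969·211 + 3844·574 + 4356·285 + 3481·359) / 15939 = 5713078 / 15939 ≈ 358.43
Offset from (189, 483): Δx ≈ -5.00, Δy ≈ -124.57; distance = √(Δx² + Δy²) ≈ 124.67.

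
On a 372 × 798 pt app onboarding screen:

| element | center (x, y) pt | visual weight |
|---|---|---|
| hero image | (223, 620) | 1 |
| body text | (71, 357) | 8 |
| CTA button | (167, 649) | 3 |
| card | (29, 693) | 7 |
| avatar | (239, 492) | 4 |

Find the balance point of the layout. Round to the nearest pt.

Weights sum to 1 + 8 + 3 + 7 + 4 = 23.
x-moment: 1·223 + 8·71 + 3·167 + 7·29 + 4·239 = 2451; centroid 2451/23 ≈ 106.57.
y-moment: 1·620 + 8·357 + 3·649 + 7·693 + 4·492 = 12242; centroid 12242/23 ≈ 532.26.

(107, 532)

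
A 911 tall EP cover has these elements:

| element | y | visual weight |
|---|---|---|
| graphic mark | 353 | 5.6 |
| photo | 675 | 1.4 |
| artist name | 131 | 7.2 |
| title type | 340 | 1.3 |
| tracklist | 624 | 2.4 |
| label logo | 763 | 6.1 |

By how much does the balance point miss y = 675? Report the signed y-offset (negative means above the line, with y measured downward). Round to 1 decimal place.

≈ -239.2

Total weight = 5.6 + 1.4 + 7.2 + 1.3 + 2.4 + 6.1 = 24.0.
y: (5.6·353 + 1.4·675 + 7.2·131 + 1.3·340 + 2.4·624 + 6.1·763) / 24.0 = 10458.9 / 24.0 ≈ 435.79
Offset from y = 675: 435.79 − 675 ≈ -239.21.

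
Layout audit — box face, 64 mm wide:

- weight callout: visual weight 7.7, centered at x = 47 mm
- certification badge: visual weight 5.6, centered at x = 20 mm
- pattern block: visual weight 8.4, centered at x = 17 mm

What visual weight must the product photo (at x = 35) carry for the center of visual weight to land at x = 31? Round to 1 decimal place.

w ≈ 14.0

Existing Σw = 21.7 (7.7 + 5.6 + 8.4); existing moment 7.7·47 + 5.6·20 + 8.4·17 = 616.7.
For the centroid to hit 31: (616.7 + w·35) / (21.7 + w) = 31.
Solving: w = (31·21.7 − 616.7) / (35 − 31) = 56.0 / 4 ≈ 14.00.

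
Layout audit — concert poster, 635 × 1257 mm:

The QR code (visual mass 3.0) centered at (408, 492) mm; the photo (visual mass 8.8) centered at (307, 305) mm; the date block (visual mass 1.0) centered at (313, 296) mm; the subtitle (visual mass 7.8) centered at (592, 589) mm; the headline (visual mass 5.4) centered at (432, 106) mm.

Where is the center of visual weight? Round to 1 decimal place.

(430.3, 370.1)

Total weight = 3.0 + 8.8 + 1.0 + 7.8 + 5.4 = 26.0.
Σw·x = 3.0·408 + 8.8·307 + 1.0·313 + 7.8·592 + 5.4·432 = 11189.0, so x̄ = 11189.0/26.0 ≈ 430.35.
Σw·y = 3.0·492 + 8.8·305 + 1.0·296 + 7.8·589 + 5.4·106 = 9622.6, so ȳ = 9622.6/26.0 ≈ 370.10.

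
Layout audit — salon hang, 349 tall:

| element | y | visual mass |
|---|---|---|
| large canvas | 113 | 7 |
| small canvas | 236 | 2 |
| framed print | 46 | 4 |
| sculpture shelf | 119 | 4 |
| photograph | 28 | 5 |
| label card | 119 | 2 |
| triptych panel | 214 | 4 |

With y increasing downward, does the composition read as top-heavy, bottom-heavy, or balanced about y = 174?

top-heavy

Σw = 7 + 2 + 4 + 4 + 5 + 2 + 4 = 28.
Σw·y = 7·113 + 2·236 + 4·46 + 4·119 + 5·28 + 2·119 + 4·214 = 3157, so ȳ = 3157/28 ≈ 112.75.
112.8 lies above (smaller y than) the midline 174, so the layout is top-heavy.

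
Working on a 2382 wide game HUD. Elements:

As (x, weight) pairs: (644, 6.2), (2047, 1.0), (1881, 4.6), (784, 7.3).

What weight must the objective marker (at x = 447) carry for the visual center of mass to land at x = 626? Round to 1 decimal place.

Fixed elements: Σw = 6.2 + 1.0 + 4.6 + 7.3 = 19.1, Σw·x = 6.2·644 + 1.0·2047 + 4.6·1881 + 7.3·784 = 20415.6.
Set Σw·x/Σw = 626: (20415.6 + 447w) = 626·(19.1 + w).
Solving: w = (626·19.1 − 20415.6) / (447 − 626) = -8459.0 / -179 ≈ 47.26.

w ≈ 47.3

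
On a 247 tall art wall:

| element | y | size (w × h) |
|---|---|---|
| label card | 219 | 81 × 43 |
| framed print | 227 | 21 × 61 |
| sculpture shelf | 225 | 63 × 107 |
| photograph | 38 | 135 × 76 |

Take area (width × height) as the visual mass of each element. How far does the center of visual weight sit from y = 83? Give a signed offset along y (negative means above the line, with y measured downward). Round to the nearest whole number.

Areas: label card 81·43 = 3483, framed print 21·61 = 1281, sculpture shelf 63·107 = 6741, photograph 135·76 = 10260. Total weight = 21765.
Σw·y = 3483·219 + 1281·227 + 6741·225 + 10260·38 = 2960169, so ȳ = 2960169/21765 ≈ 136.01.
Difference: 136.01 − 83 ≈ 53.01.

≈ 53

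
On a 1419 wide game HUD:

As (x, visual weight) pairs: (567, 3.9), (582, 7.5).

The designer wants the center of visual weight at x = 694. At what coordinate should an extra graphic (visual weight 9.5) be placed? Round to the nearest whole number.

After adding the extra graphic, total weight = 3.9 + 7.5 + 9.5 = 20.9.
Along x: (6576.3 + 9.5·x) / 20.9 = 694 (existing moment 3.9·567 + 7.5·582 = 6576.3) ⇒ x = (14504.6 − 6576.3) / 9.5 ≈ 834.56.

x ≈ 835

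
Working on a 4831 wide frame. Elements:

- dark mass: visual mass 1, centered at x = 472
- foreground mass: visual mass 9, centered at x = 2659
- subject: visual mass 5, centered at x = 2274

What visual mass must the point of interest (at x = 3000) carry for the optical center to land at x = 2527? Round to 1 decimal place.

w ≈ 4.5

Known weights sum to 1 + 9 + 5 = 15; their moment is 1·472 + 9·2659 + 5·2274 = 35773.
Set Σw·x/Σw = 2527: (35773 + 3000w) = 2527·(15 + w).
Solving: w = (2527·15 − 35773) / (3000 − 2527) = 2132 / 473 ≈ 4.51.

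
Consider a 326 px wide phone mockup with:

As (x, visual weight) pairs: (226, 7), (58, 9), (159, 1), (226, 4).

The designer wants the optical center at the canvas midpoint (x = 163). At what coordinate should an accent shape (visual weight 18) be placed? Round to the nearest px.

After adding the accent shape, total weight = 7 + 9 + 1 + 4 + 18 = 39.
x: target moment 39×163 = 6357; current 7·226 + 9·58 + 1·159 + 4·226 = 3167; the accent shape supplies 3190, so x = 3190/18 ≈ 177.22.

x ≈ 177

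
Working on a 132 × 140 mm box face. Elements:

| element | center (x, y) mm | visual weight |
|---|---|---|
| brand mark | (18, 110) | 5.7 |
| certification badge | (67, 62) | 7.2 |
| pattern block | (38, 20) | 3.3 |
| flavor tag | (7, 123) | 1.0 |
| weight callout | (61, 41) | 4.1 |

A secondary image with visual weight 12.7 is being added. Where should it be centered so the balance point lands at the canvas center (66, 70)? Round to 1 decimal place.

After adding the secondary image, total weight = 5.7 + 7.2 + 3.3 + 1.0 + 4.1 + 12.7 = 34.0.
Along x: (967.5 + 12.7·x) / 34.0 = 66 (existing moment 5.7·18 + 7.2·67 + 3.3·38 + 1.0·7 + 4.1·61 = 967.5) ⇒ x = (2244.0 − 967.5) / 12.7 ≈ 100.51.
Along y: (1430.5 + 12.7·y) / 34.0 = 70 (existing moment 5.7·110 + 7.2·62 + 3.3·20 + 1.0·123 + 4.1·41 = 1430.5) ⇒ y = (2380.0 − 1430.5) / 12.7 ≈ 74.76.

(100.5, 74.8)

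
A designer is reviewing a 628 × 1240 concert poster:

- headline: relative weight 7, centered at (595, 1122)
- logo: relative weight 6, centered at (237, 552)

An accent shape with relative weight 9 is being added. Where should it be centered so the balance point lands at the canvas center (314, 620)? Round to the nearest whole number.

(147, 275)

With the accent shape, Σw becomes 7 + 6 + 9 = 22.
x: need Σw·x = 22·314 = 6908. Existing = 7·595 + 6·237 = 5587. Remainder 1321 / 9 ≈ 146.78.
y: need Σw·y = 22·620 = 13640. Existing = 7·1122 + 6·552 = 11166. Remainder 2474 / 9 ≈ 274.89.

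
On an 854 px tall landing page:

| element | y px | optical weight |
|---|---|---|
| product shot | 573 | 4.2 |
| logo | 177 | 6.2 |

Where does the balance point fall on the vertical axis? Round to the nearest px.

Weights sum to 4.2 + 6.2 = 10.4.
Σw·y = 4.2·573 + 6.2·177 = 3504.0, so ȳ = 3504.0/10.4 ≈ 336.92.

y ≈ 337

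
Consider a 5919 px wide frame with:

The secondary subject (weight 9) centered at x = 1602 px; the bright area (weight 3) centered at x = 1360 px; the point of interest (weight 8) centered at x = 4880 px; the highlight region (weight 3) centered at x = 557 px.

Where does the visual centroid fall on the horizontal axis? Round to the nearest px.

Total weight = 9 + 3 + 8 + 3 = 23.
Σw·x = 9·1602 + 3·1360 + 8·4880 + 3·557 = 59209, so x̄ = 59209/23 ≈ 2574.30.

x ≈ 2574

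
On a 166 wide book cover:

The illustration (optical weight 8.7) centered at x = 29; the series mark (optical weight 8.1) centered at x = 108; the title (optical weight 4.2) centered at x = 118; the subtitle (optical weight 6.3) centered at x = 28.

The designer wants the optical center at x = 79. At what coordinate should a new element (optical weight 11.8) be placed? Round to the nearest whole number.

New total weight: (8.7 + 8.1 + 4.2 + 6.3) + 11.8 = 39.1.
x: target moment 39.1×79 = 3088.9; current 8.7·29 + 8.1·108 + 4.2·118 + 6.3·28 = 1799.1; the new element supplies 1289.8, so x = 1289.8/11.8 ≈ 109.31.

x ≈ 109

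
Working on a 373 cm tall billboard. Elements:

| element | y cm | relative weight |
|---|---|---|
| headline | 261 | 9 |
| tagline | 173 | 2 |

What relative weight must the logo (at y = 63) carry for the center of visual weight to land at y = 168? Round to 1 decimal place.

w ≈ 8.1

Fixed elements: Σw = 9 + 2 = 11, Σw·y = 9·261 + 2·173 = 2695.
Balance at y = 168 requires (2695 + w·63) / (11 + w) = 168.
Rearranging, w·(63 − 168) = 168·11 − 2695 = -847, so w ≈ -847/-105 = 8.07.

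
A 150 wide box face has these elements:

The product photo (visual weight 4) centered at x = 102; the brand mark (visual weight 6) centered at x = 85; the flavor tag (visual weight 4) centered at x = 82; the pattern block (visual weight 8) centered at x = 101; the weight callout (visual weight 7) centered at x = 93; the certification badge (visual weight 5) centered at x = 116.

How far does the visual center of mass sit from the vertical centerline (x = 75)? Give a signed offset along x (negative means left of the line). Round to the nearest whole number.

Σw = 4 + 6 + 4 + 8 + 7 + 5 = 34.
Σw·x = 4·102 + 6·85 + 4·82 + 8·101 + 7·93 + 5·116 = 3285, so x̄ = 3285/34 ≈ 96.62.
Offset from x = 75: 96.62 − 75 ≈ 21.62.

≈ 22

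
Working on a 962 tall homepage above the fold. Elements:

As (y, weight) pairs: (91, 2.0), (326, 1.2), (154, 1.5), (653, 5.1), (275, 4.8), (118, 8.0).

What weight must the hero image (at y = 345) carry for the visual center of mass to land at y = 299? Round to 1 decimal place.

Known weights sum to 2.0 + 1.2 + 1.5 + 5.1 + 4.8 + 8.0 = 22.6; their moment is 2.0·91 + 1.2·326 + 1.5·154 + 5.1·653 + 4.8·275 + 8.0·118 = 6398.5.
For the centroid to hit 299: (6398.5 + w·345) / (22.6 + w) = 299.
Rearranging, w·(345 − 299) = 299·22.6 − 6398.5 = 358.9, so w ≈ 358.9/46 = 7.80.

w ≈ 7.8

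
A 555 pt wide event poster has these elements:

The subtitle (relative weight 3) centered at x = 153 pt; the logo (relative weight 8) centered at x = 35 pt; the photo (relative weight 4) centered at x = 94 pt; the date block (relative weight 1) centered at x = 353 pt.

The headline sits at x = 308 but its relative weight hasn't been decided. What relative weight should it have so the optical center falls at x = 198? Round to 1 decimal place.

w ≈ 15.5

Fixed elements: Σw = 3 + 8 + 4 + 1 = 16, Σw·x = 3·153 + 8·35 + 4·94 + 1·353 = 1468.
Balance at x = 198 requires (1468 + w·308) / (16 + w) = 198.
Rearranging, w·(308 − 198) = 198·16 − 1468 = 1700, so w ≈ 1700/110 = 15.45.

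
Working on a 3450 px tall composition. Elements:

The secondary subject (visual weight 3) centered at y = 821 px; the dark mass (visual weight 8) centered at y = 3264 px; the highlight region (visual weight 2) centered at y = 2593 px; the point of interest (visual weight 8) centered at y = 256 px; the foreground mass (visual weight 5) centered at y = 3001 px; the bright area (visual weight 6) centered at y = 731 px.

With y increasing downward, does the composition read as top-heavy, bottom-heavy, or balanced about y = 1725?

Σw = 3 + 8 + 2 + 8 + 5 + 6 = 32.
Σw·y = 3·821 + 8·3264 + 2·2593 + 8·256 + 5·3001 + 6·731 = 55200, so ȳ = 55200/32 ≈ 1725.00.
1725.00 = 1725 exactly: balanced.

balanced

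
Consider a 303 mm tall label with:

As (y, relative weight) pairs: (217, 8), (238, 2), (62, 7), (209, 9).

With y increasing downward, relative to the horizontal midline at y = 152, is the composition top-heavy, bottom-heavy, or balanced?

Total weight = 8 + 2 + 7 + 9 = 26.
Σw·y = 8·217 + 2·238 + 7·62 + 9·209 = 4527, so ȳ = 4527/26 ≈ 174.12.
Since 174.1 is below (larger y than) 152, the composition reads bottom-heavy.

bottom-heavy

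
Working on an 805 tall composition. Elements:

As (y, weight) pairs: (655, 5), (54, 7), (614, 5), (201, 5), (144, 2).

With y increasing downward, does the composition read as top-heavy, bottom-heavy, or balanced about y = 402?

top-heavy

Weights sum to 5 + 7 + 5 + 5 + 2 = 24.
y: (5·655 + 7·54 + 5·614 + 5·201 + 2·144) / 24 = 8016 / 24 ≈ 334.00
334.0 vs midline 402 → top-heavy.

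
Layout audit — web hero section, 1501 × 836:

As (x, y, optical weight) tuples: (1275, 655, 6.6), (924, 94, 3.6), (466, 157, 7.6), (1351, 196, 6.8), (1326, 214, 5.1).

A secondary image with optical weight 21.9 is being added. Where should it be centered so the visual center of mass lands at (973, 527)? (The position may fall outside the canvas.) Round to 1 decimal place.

After adding the secondary image, total weight = 6.6 + 3.6 + 7.6 + 6.8 + 5.1 + 21.9 = 51.6.
x: need Σw·x = 51.6·973 = 50206.8. Existing = 6.6·1275 + 3.6·924 + 7.6·466 + 6.8·1351 + 5.1·1326 = 31232.4. Remainder 18974.4 / 21.9 ≈ 866.41.
y: need Σw·y = 51.6·527 = 27193.2. Existing = 6.6·655 + 3.6·94 + 7.6·157 + 6.8·196 + 5.1·214 = 8278.8. Remainder 18914.4 / 21.9 ≈ 863.67.

(866.4, 863.7)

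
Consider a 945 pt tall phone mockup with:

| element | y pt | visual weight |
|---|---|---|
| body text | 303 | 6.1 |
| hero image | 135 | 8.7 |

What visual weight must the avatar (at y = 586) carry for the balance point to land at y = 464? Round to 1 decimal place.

Fixed elements: Σw = 6.1 + 8.7 = 14.8, Σw·y = 6.1·303 + 8.7·135 = 3022.8.
Set Σw·y/Σw = 464: (3022.8 + 586w) = 464·(14.8 + w).
Rearranging, w·(586 − 464) = 464·14.8 − 3022.8 = 3844.4, so w ≈ 3844.4/122 = 31.51.

w ≈ 31.5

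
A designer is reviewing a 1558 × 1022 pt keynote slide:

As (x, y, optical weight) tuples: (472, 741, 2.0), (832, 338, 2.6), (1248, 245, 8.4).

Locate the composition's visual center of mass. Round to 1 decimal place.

(1045.4, 339.9)

Weights sum to 2.0 + 2.6 + 8.4 = 13.0.
Σw·x = 2.0·472 + 2.6·832 + 8.4·1248 = 13590.4, so x̄ = 13590.4/13.0 ≈ 1045.42.
Σw·y = 2.0·741 + 2.6·338 + 8.4·245 = 4418.8, so ȳ = 4418.8/13.0 ≈ 339.91.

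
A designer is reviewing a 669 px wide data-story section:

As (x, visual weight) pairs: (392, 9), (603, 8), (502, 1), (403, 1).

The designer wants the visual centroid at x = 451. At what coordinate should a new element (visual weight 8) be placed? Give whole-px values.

x ≈ 365

New total weight: (9 + 8 + 1 + 1) + 8 = 27.
x: target moment 27×451 = 12177; current 9·392 + 8·603 + 1·502 + 1·403 = 9257; the new element supplies 2920, so x = 2920/8 ≈ 365.00.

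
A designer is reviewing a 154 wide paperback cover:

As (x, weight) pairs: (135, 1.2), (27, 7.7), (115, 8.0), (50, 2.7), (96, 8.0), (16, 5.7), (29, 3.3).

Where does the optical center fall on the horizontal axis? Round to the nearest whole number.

Weights sum to 1.2 + 7.7 + 8.0 + 2.7 + 8.0 + 5.7 + 3.3 = 36.6.
Σw·x = 2379.8; x̄ = 2379.8/36.6 ≈ 65.02.

x ≈ 65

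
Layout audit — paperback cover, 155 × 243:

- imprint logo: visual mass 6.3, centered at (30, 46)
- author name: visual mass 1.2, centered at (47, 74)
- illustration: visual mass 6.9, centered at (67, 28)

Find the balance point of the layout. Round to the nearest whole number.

Σw = 6.3 + 1.2 + 6.9 = 14.4.
x: (6.3·30 + 1.2·47 + 6.9·67) / 14.4 = 707.7 / 14.4 ≈ 49.15
y: (6.3·46 + 1.2·74 + 6.9·28) / 14.4 = 571.8 / 14.4 ≈ 39.71

(49, 40)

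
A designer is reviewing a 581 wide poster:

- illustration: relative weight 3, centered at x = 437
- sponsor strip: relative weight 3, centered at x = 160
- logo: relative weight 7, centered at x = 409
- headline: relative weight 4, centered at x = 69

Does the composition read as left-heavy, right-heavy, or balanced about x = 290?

Σw = 3 + 3 + 7 + 4 = 17.
x: (3·437 + 3·160 + 7·409 + 4·69) / 17 = 4930 / 17 ≈ 290.00
290.00 = 290 exactly: balanced.

balanced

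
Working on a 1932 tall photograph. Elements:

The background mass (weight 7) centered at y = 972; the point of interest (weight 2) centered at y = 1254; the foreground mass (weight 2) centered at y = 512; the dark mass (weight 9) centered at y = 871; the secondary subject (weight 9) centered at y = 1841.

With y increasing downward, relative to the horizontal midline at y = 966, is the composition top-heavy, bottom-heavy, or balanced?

Σw = 7 + 2 + 2 + 9 + 9 = 29.
y-moment: 7·972 + 2·1254 + 2·512 + 9·871 + 9·1841 = 34744; centroid 34744/29 ≈ 1198.07.
Since 1198.1 is below (larger y than) 966, the composition reads bottom-heavy.

bottom-heavy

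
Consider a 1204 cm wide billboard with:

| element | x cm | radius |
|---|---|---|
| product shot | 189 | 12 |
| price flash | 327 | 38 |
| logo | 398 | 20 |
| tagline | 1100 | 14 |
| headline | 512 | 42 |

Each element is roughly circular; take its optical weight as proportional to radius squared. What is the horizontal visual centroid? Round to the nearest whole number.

x ≈ 450

r² weights: product shot 12² = 144, price flash 38² = 1444, logo 20² = 400, tagline 14² = 196, headline 42² = 1764. Total = 3948.
x: (144·189 + 1444·327 + 400·398 + 196·1100 + 1764·512) / 3948 = 1777372 / 3948 ≈ 450.20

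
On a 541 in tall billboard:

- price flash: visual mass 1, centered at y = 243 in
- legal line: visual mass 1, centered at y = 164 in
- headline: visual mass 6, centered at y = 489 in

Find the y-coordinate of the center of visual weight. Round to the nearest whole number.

y ≈ 418

Weights sum to 1 + 1 + 6 = 8.
y-moment: 1·243 + 1·164 + 6·489 = 3341; centroid 3341/8 ≈ 417.62.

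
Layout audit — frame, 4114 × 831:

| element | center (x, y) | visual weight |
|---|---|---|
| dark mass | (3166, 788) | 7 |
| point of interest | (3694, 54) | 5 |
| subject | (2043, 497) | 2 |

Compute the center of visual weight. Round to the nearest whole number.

(3194, 484)

Σw = 7 + 5 + 2 = 14.
Σw·x = 7·3166 + 5·3694 + 2·2043 = 44718, so x̄ = 44718/14 ≈ 3194.14.
Σw·y = 7·788 + 5·54 + 2·497 = 6780, so ȳ = 6780/14 ≈ 484.29.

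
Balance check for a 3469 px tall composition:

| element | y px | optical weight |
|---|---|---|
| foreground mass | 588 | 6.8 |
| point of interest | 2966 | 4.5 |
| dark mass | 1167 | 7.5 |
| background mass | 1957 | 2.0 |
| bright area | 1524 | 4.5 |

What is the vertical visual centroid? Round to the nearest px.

Total weight = 6.8 + 4.5 + 7.5 + 2.0 + 4.5 = 25.3.
y: (6.8·588 + 4.5·2966 + 7.5·1167 + 2.0·1957 + 4.5·1524) / 25.3 = 36869.9 / 25.3 ≈ 1457.31

y ≈ 1457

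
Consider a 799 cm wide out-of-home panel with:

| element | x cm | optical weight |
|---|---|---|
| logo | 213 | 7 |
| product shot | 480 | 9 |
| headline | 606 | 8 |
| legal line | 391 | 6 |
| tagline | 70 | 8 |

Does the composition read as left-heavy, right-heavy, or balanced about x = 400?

Weights sum to 7 + 9 + 8 + 6 + 8 = 38.
x-moment: 7·213 + 9·480 + 8·606 + 6·391 + 8·70 = 13565; centroid 13565/38 ≈ 356.97.
357.0 lies left of the midline 400, so the layout is left-heavy.

left-heavy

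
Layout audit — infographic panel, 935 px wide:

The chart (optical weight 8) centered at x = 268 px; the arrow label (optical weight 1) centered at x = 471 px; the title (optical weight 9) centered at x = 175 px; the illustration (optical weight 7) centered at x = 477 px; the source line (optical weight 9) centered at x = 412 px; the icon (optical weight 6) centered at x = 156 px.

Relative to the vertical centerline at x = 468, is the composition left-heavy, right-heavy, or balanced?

left-heavy

Weights sum to 8 + 1 + 9 + 7 + 9 + 6 = 40.
x-moment: 8·268 + 1·471 + 9·175 + 7·477 + 9·412 + 6·156 = 12173; centroid 12173/40 ≈ 304.32.
Since 304.3 is left of 468, the composition reads left-heavy.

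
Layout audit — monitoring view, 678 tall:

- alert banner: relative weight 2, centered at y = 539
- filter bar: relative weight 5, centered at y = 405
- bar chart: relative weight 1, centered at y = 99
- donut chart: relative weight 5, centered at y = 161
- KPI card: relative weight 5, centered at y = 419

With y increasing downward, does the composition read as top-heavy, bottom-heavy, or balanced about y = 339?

balanced

Σw = 2 + 5 + 1 + 5 + 5 = 18.
Σw·y = 2·539 + 5·405 + 1·99 + 5·161 + 5·419 = 6102, so ȳ = 6102/18 ≈ 339.00.
The centroid 339.00 matches the midline at 339, so the layout is balanced.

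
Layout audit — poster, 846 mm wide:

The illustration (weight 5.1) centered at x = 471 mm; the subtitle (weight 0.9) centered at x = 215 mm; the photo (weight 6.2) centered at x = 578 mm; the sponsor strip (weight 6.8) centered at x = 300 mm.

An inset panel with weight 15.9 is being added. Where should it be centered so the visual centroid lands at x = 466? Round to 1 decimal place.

x ≈ 505.9

After adding the inset panel, total weight = 5.1 + 0.9 + 6.2 + 6.8 + 15.9 = 34.9.
x: target moment 34.9×466 = 16263.4; current 5.1·471 + 0.9·215 + 6.2·578 + 6.8·300 = 8219.2; the inset panel supplies 8044.2, so x = 8044.2/15.9 ≈ 505.92.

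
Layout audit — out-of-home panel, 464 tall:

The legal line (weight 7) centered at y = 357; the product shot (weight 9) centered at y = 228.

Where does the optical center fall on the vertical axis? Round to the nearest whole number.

y ≈ 284

Weights sum to 7 + 9 = 16.
y: (7·357 + 9·228) / 16 = 4551 / 16 ≈ 284.44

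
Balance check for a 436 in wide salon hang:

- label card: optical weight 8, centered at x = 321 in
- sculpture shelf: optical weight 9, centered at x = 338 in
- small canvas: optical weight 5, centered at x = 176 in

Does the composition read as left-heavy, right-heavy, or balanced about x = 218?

Total weight = 8 + 9 + 5 = 22.
x-moment: 8·321 + 9·338 + 5·176 = 6490; centroid 6490/22 ≈ 295.00.
295.0 vs midline 218 → right-heavy.

right-heavy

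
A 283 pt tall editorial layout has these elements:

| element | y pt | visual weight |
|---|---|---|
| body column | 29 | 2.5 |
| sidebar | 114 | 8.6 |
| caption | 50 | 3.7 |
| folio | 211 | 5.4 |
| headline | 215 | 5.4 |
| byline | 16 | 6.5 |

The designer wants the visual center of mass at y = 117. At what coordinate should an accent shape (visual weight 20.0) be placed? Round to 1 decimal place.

y ≈ 122.7

After adding the accent shape, total weight = 2.5 + 8.6 + 3.7 + 5.4 + 5.4 + 6.5 + 20.0 = 52.1.
y: target moment 52.1×117 = 6095.7; current 2.5·29 + 8.6·114 + 3.7·50 + 5.4·211 + 5.4·215 + 6.5·16 = 3642.3; the accent shape supplies 2453.4, so y = 2453.4/20.0 ≈ 122.67.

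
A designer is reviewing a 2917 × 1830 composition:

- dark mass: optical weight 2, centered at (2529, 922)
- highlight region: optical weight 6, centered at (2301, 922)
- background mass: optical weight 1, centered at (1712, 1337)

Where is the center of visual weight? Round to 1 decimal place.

Σw = 2 + 6 + 1 = 9.
Σw·x = 2·2529 + 6·2301 + 1·1712 = 20576, so x̄ = 20576/9 ≈ 2286.22.
Σw·y = 2·922 + 6·922 + 1·1337 = 8713, so ȳ = 8713/9 ≈ 968.11.

(2286.2, 968.1)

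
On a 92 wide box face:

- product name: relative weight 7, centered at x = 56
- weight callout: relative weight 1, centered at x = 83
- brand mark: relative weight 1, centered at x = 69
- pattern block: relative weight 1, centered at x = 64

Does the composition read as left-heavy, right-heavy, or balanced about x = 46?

right-heavy

Weights sum to 7 + 1 + 1 + 1 = 10.
x: (7·56 + 1·83 + 1·69 + 1·64) / 10 = 608 / 10 ≈ 60.80
60.8 vs midline 46 → right-heavy.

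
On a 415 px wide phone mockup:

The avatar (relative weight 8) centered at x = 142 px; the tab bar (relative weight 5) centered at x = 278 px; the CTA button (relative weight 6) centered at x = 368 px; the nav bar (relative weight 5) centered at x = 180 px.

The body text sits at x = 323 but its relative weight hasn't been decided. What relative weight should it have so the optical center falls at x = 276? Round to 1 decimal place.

Existing Σw = 24 (8 + 5 + 6 + 5); existing moment 8·142 + 5·278 + 6·368 + 5·180 = 5634.
Balance at x = 276 requires (5634 + w·323) / (24 + w) = 276.
Solving: w = (276·24 − 5634) / (323 − 276) = 990 / 47 ≈ 21.06.

w ≈ 21.1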